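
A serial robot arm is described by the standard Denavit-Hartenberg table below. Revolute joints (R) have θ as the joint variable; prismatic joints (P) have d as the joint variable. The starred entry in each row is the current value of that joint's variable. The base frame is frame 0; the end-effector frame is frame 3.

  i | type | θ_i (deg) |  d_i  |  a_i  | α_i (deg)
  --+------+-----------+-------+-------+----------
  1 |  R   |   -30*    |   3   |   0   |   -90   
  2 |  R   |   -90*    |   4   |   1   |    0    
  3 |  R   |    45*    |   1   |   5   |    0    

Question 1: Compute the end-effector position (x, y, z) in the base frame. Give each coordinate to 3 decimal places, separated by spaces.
after link 1: o_1 = (0.0000, 0.0000, 3.0000)
after link 2: o_2 = (2.0000, 3.4641, 4.0000)
after link 3: o_3 = (5.5619, 2.5624, 7.5355)

5.562 2.562 7.536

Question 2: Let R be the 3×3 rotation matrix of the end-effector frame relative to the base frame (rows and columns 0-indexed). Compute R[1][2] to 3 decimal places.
0.866

End-effector z-axis (col 2 of R) = (0.5000,0.8660,0.0000)
R[1][2] = 0.8660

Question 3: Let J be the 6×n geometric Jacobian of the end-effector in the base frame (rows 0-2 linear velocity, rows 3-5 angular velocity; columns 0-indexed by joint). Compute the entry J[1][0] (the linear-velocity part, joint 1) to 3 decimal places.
5.562

axis z_0 = ẑ; lever o_n−o_0 = (5.5619,2.5624,7.5355)
cross product → J_v[:, 0] = (-2.5624,5.5619,0.0000)
J_ω[:, 0] = z_0
entry J[1][0] = 5.5619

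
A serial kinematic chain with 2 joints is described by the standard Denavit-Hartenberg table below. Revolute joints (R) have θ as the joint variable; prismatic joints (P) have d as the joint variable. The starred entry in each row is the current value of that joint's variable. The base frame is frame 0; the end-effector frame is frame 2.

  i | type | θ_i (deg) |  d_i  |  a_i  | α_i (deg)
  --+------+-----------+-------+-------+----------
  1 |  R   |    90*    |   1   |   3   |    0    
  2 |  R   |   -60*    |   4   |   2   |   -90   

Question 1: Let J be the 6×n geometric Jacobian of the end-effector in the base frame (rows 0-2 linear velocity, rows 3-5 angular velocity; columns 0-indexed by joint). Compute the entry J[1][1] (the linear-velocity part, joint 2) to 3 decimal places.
axis z_1 = (0.0000,0.0000,1.0000); lever o_n−o_1 = (1.7321,1.0000,4.0000)
cross product → J_v[:, 1] = (-1.0000,1.7321,0.0000)
J_ω[:, 1] = z_1
entry J[1][1] = 1.7321

1.732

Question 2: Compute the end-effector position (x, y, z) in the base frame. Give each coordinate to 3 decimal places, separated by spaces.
after link 1: o_1 = (0.0000, 3.0000, 1.0000)
after link 2: o_2 = (1.7321, 4.0000, 5.0000)

1.732 4.000 5.000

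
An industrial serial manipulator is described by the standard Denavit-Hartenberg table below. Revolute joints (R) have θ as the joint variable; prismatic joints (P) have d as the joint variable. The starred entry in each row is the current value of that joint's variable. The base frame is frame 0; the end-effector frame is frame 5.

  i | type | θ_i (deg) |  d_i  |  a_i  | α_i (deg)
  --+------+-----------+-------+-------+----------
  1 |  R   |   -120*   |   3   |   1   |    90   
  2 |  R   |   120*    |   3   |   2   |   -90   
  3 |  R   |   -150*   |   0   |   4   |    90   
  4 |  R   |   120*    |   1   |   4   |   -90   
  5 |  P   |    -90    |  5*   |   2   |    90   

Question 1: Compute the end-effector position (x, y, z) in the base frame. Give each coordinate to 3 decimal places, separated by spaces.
1.208 0.566 4.699

after link 1: o_1 = (-0.5000, -0.8660, 3.0000)
after link 2: o_2 = (-2.5981, 1.5000, 4.7321)
after link 3: o_3 = (-5.1962, 1.0000, 1.7321)
after link 4: o_4 = (-1.7721, 3.1986, 1.0670)
after link 5: o_5 = (1.2079, 0.5658, 4.6986)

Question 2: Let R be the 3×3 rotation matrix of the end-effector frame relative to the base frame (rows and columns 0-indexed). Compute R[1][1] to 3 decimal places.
End-effector y-axis (col 1 of R) = (0.3460,-0.2667,0.8995)
R[1][1] = -0.2667

-0.267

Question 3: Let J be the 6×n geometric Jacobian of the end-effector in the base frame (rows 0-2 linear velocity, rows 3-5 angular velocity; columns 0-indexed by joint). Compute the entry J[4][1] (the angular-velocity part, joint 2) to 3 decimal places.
axis z_1 = (-0.8660,0.5000,0.0000); lever o_n−o_1 = (1.7079,1.4318,1.6986)
cross product → J_v[:, 1] = (0.8493,1.4710,-2.0939)
J_ω[:, 1] = z_1
entry J[4][1] = 0.5000

0.500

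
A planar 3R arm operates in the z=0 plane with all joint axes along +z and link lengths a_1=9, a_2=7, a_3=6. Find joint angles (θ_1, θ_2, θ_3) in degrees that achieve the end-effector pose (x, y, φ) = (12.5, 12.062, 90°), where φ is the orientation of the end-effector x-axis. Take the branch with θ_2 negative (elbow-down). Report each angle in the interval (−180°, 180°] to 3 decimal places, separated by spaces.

wrist centre = target − a_3·(cos φ, sin φ) = (12.5000, 6.0620)
cos θ_2 = (192.9978−9²−7²)/(2·9·7) = 0.5000; θ_2 = -60.0011° (elbow-down)
β = atan2(6.0620,12.5000) = 25.8715°; ψ = atan2(-6.0622,12.4999) = -25.8727°
θ_1 = β − ψ = 51.7442°
θ_3 = φ − θ_1 − θ_2 = 98.2569° (wrapped to (-180°,180°])

51.744 -60.001 98.257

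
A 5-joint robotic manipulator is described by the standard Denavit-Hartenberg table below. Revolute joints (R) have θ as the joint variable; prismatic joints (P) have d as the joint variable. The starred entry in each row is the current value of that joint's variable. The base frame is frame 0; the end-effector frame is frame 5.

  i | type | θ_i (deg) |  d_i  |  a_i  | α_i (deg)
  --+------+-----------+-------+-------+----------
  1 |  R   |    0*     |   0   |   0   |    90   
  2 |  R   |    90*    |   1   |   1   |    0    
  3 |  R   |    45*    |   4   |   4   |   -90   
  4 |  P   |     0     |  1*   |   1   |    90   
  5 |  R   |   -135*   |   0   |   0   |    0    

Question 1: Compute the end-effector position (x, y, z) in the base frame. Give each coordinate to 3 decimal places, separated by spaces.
-4.243 -5.000 3.828

after link 1: o_1 = (0.0000, 0.0000, 0.0000)
after link 2: o_2 = (0.0000, -1.0000, 1.0000)
after link 3: o_3 = (-2.8284, -5.0000, 3.8284)
after link 4: o_4 = (-4.2426, -5.0000, 3.8284)
after link 5: o_5 = (-4.2426, -5.0000, 3.8284)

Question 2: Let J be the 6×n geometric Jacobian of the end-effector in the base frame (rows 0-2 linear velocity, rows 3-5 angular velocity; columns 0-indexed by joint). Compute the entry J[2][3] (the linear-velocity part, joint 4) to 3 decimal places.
-0.707

prismatic axis z_3 = (-0.7071,-0.0000,-0.7071)
J_v[:, 3] = z_3; J_ω[:, 3] = (0,0,0)
entry J[2][3] = -0.7071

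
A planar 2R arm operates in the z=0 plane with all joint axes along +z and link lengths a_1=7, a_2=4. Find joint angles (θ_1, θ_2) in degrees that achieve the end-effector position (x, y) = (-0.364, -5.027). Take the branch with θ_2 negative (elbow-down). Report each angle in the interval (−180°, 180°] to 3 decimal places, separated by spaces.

-60.003 -134.998

cos θ_2 = (25.4032−7²−4²)/(2·7·4) = -0.7071; θ_2 = -134.9983° (elbow-down)
β = atan2(-5.0270,-0.3640) = -94.1415°; ψ = atan2(-2.8285,4.1717) = -34.1385°
θ_1 = β − ψ = -60.0030°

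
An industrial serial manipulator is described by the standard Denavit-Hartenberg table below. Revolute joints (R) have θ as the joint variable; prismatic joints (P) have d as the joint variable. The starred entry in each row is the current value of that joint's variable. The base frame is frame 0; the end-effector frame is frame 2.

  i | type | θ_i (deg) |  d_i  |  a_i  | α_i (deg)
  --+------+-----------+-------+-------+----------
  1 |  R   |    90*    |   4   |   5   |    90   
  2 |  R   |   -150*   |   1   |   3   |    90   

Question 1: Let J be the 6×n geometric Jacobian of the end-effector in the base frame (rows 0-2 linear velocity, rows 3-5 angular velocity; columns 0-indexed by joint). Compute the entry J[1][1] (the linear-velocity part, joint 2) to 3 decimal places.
1.500

axis z_1 = (1.0000,-0.0000,0.0000); lever o_n−o_1 = (1.0000,-2.5981,-1.5000)
cross product → J_v[:, 1] = (0.0000,1.5000,-2.5981)
J_ω[:, 1] = z_1
entry J[1][1] = 1.5000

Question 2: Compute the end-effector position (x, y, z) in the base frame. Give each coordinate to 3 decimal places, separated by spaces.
after link 1: o_1 = (0.0000, 5.0000, 4.0000)
after link 2: o_2 = (1.0000, 2.4019, 2.5000)

1.000 2.402 2.500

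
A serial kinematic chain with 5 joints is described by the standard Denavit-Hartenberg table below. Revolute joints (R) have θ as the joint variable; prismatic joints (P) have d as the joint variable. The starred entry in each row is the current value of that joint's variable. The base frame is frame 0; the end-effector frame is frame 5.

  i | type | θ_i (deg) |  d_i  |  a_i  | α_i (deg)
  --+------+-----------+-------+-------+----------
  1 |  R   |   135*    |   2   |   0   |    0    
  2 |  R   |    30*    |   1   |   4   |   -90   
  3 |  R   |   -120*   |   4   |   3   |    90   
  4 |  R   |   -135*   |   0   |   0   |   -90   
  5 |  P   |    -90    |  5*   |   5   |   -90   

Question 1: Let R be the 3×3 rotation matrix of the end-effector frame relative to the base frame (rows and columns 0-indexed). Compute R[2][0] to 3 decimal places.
End-effector x-axis (col 0 of R) = (0.8365,-0.2241,-0.5000)
R[2][0] = -0.5000

-0.500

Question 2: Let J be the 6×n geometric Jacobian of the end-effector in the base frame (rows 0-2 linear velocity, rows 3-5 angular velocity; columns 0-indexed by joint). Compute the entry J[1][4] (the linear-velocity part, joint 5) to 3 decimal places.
prismatic axis z_4 = (0.5245,0.5915,0.6124)
J_v[:, 4] = z_4; J_ω[:, 4] = (0,0,0)
entry J[1][4] = 0.5915

0.592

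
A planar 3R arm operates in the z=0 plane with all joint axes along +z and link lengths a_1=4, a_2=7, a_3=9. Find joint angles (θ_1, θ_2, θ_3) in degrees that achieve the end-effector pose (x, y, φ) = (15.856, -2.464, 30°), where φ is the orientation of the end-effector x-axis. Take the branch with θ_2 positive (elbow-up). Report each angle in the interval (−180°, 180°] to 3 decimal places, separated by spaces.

wrist centre = target − a_3·(cos φ, sin φ) = (8.0618, -6.9640)
cos θ_2 = (113.4895−4²−7²)/(2·4·7) = 0.8659; θ_2 = 30.0163° (elbow-up)
β = atan2(-6.9640,8.0618) = -40.8214°; ψ = atan2(3.5017,10.0612) = 19.1901°
θ_1 = β − ψ = -60.0115°
θ_3 = φ − θ_1 − θ_2 = 59.9952° (wrapped to (-180°,180°])

-60.012 30.016 59.995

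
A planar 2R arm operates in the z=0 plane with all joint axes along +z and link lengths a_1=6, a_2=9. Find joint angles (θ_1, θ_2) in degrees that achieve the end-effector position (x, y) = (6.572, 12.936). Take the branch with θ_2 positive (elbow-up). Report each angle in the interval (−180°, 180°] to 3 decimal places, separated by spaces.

cos θ_2 = (210.5313−6²−9²)/(2·6·9) = 0.8660; θ_2 = 29.9994° (elbow-up)
β = atan2(12.9360,6.5720) = 63.0676°; ψ = atan2(4.4999,13.7943) = 18.0672°
θ_1 = β − ψ = 45.0004°

45.000 29.999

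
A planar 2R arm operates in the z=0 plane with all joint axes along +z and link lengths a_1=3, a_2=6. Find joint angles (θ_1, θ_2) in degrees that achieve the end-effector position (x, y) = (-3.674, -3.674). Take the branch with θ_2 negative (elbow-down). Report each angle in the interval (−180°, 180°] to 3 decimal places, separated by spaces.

cos θ_2 = (26.9966−3²−6²)/(2·3·6) = -0.5001; θ_2 = -120.0063° (elbow-down)
β = atan2(-3.6740,-3.6740) = -135.0000°; ψ = atan2(-5.1958,-0.0006) = -90.0063°
θ_1 = β − ψ = -44.9937°

-44.994 -120.006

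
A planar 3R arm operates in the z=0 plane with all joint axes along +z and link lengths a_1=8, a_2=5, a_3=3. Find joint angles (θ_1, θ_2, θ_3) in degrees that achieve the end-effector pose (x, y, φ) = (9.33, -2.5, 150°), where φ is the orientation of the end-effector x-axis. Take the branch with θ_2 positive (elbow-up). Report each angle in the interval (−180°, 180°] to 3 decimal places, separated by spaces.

wrist centre = target − a_3·(cos φ, sin φ) = (11.9281, -4.0000)
cos θ_2 = (158.2790−8²−5²)/(2·8·5) = 0.8660; θ_2 = 30.0043° (elbow-up)
β = atan2(-4.0000,11.9281) = -18.5385°; ψ = atan2(2.5003,12.3299) = 11.4633°
θ_1 = β − ψ = -30.0018°
θ_3 = φ − θ_1 − θ_2 = 149.9975° (wrapped to (-180°,180°])

-30.002 30.004 149.997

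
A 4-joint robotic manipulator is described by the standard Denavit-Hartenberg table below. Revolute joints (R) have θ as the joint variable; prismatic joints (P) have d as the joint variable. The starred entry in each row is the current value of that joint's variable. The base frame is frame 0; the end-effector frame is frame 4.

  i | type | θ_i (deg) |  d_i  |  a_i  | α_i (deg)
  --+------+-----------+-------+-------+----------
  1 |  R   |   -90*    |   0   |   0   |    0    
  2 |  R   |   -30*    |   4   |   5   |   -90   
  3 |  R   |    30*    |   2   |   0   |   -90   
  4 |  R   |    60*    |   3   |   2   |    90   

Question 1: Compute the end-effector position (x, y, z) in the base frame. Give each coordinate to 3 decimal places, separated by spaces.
-1.951 -3.915 0.902

after link 1: o_1 = (0.0000, 0.0000, 0.0000)
after link 2: o_2 = (-2.5000, -4.3301, 4.0000)
after link 3: o_3 = (-0.7679, -5.3301, 4.0000)
after link 4: o_4 = (-1.9510, -3.9151, 0.9019)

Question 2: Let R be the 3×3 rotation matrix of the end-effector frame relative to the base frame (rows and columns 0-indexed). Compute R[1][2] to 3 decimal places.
-0.900

End-effector z-axis (col 2 of R) = (0.0580,-0.8995,-0.4330)
R[1][2] = -0.8995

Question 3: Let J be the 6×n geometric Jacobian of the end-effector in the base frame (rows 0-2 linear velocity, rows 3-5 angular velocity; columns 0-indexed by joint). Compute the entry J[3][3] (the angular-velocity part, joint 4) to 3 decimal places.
axis z_3 = (0.2500,0.4330,-0.8660); lever o_n−o_3 = (-1.1830,1.4151,-3.0981)
cross product → J_v[:, 3] = (-0.1160,1.7990,0.8660)
J_ω[:, 3] = z_3
entry J[3][3] = 0.2500

0.250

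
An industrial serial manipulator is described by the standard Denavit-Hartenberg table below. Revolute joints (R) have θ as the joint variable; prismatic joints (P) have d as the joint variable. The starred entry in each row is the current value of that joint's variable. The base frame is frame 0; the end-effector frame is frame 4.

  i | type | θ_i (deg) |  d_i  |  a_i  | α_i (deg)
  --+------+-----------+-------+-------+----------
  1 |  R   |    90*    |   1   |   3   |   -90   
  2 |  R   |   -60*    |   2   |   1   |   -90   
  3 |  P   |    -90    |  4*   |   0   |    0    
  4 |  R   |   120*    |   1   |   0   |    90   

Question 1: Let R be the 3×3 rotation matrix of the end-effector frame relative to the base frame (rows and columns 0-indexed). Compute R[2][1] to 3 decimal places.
-0.500

End-effector y-axis (col 1 of R) = (0.0000,0.8660,-0.5000)
R[2][1] = -0.5000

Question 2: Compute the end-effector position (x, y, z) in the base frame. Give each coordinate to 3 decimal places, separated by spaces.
after link 1: o_1 = (0.0000, 3.0000, 1.0000)
after link 2: o_2 = (-2.0000, 3.5000, 1.8660)
after link 3: o_3 = (-2.0000, 6.9641, -0.1340)
after link 4: o_4 = (-2.0000, 7.8301, -0.6340)

-2.000 7.830 -0.634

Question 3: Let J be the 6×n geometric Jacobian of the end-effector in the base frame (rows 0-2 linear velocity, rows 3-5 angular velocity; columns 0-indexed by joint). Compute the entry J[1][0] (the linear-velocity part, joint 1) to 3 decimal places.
axis z_0 = ẑ; lever o_n−o_0 = (-2.0000,7.8301,-0.6340)
cross product → J_v[:, 0] = (-7.8301,-2.0000,0.0000)
J_ω[:, 0] = z_0
entry J[1][0] = -2.0000

-2.000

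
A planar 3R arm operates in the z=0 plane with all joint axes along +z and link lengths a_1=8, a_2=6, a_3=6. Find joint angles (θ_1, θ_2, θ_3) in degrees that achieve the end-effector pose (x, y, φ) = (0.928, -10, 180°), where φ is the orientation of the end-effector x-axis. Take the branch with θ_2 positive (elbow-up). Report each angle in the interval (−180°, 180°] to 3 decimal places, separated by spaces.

-80.572 60.002 -159.430

wrist centre = target − a_3·(cos φ, sin φ) = (6.9280, -10.0000)
cos θ_2 = (147.9972−8²−6²)/(2·8·6) = 0.5000; θ_2 = 60.0019° (elbow-up)
β = atan2(-10.0000,6.9280) = -55.2858°; ψ = atan2(5.1963,10.9998) = 25.2858°
θ_1 = β − ψ = -80.5716°
θ_3 = φ − θ_1 − θ_2 = -159.4304° (wrapped to (-180°,180°])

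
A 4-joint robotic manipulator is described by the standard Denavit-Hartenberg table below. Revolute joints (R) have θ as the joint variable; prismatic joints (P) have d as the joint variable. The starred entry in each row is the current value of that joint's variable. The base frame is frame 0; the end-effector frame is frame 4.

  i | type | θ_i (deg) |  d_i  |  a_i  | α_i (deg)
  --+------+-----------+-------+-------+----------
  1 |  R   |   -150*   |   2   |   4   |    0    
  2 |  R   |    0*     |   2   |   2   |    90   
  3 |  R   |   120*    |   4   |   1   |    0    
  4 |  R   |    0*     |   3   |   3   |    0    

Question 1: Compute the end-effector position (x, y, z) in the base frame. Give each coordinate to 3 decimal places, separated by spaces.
after link 1: o_1 = (-3.4641, -2.0000, 2.0000)
after link 2: o_2 = (-5.1962, -3.0000, 4.0000)
after link 3: o_3 = (-6.7631, 0.7141, 4.8660)
after link 4: o_4 = (-6.9641, 4.0622, 7.4641)

-6.964 4.062 7.464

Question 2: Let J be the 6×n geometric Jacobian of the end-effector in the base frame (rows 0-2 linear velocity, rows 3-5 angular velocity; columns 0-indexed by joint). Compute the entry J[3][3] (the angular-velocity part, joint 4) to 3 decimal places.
-0.500

axis z_3 = (-0.5000,0.8660,0.0000); lever o_n−o_3 = (-0.2010,3.3481,2.5981)
cross product → J_v[:, 3] = (2.2500,1.2990,-1.5000)
J_ω[:, 3] = z_3
entry J[3][3] = -0.5000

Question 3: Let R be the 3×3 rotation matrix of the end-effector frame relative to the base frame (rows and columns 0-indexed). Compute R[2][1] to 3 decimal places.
-0.500

End-effector y-axis (col 1 of R) = (0.7500,0.4330,-0.5000)
R[2][1] = -0.5000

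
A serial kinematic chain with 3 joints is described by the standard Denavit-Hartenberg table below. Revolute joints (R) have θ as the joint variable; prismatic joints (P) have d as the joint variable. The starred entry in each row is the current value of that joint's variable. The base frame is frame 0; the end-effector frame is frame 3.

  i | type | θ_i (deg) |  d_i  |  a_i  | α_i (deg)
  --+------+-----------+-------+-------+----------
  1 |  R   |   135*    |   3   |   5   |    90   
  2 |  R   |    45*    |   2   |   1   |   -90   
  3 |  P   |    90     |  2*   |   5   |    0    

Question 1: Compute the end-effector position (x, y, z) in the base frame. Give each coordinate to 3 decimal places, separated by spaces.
-5.157 0.914 5.121

after link 1: o_1 = (-3.5355, 3.5355, 3.0000)
after link 2: o_2 = (-2.6213, 5.4497, 3.7071)
after link 3: o_3 = (-5.1569, 0.9142, 5.1213)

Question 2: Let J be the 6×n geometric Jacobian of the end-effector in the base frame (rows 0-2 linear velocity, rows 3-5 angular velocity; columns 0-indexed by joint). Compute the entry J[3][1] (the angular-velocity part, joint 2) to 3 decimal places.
0.707

axis z_1 = (0.7071,0.7071,0.0000); lever o_n−o_1 = (-1.6213,-2.6213,2.1213)
cross product → J_v[:, 1] = (1.5000,-1.5000,-0.7071)
J_ω[:, 1] = z_1
entry J[3][1] = 0.7071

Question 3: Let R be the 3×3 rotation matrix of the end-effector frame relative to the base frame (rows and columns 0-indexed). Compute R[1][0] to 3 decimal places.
End-effector x-axis (col 0 of R) = (-0.7071,-0.7071,0.0000)
R[1][0] = -0.7071

-0.707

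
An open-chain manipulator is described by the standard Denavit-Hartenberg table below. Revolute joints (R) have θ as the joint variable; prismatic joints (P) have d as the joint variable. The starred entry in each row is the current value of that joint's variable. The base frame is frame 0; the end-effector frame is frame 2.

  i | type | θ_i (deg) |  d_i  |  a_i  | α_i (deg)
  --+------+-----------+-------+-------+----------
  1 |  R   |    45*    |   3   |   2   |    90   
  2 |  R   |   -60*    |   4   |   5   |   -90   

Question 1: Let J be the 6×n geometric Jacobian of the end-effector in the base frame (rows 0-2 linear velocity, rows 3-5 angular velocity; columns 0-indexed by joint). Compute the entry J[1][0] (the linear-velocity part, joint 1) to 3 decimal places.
axis z_0 = ẑ; lever o_n−o_0 = (6.0104,0.3536,-1.3301)
cross product → J_v[:, 0] = (-0.3536,6.0104,0.0000)
J_ω[:, 0] = z_0
entry J[1][0] = 6.0104

6.010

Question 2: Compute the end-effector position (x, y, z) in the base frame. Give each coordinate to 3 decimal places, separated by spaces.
6.010 0.354 -1.330

after link 1: o_1 = (1.4142, 1.4142, 3.0000)
after link 2: o_2 = (6.0104, 0.3536, -1.3301)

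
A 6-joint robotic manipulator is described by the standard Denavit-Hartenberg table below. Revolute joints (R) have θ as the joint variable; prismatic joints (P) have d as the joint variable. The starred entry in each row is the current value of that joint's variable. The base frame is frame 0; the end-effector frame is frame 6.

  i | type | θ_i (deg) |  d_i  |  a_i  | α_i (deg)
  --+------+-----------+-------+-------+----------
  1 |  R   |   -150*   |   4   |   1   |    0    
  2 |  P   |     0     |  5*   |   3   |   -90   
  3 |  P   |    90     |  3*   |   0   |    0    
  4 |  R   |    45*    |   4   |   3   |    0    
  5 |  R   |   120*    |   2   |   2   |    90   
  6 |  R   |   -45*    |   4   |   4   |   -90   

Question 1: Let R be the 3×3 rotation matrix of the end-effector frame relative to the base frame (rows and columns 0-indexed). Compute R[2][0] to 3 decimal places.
End-effector x-axis (col 0 of R) = (-0.1951,0.7039,0.6830)
R[2][0] = 0.6830

0.683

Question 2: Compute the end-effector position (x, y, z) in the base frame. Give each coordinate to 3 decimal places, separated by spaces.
5.887 -3.727 10.507

after link 1: o_1 = (-0.8660, -0.5000, 4.0000)
after link 2: o_2 = (-3.4641, -2.0000, 9.0000)
after link 3: o_3 = (-1.9641, -4.5981, 9.0000)
after link 4: o_4 = (1.8730, -7.0015, 6.8787)
after link 5: o_5 = (3.3213, -8.4747, 8.8105)
after link 6: o_6 = (5.8871, -3.7274, 10.5073)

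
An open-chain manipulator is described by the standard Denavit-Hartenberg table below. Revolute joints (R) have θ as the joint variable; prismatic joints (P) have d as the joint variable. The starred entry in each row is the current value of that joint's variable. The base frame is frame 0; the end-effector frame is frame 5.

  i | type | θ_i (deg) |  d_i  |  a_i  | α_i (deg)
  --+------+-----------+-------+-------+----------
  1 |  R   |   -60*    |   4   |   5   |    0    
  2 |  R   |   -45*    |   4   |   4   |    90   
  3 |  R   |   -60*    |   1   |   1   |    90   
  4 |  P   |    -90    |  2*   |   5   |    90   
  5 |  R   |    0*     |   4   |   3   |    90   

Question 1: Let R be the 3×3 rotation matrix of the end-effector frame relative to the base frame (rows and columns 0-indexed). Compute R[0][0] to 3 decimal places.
End-effector x-axis (col 0 of R) = (0.9659,-0.2588,-0.0000)
R[0][0] = 0.9659

0.966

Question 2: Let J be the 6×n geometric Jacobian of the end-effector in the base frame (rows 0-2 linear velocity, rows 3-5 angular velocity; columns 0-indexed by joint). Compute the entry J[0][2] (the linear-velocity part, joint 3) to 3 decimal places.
0.414

axis z_2 = (-0.9659,0.2588,0.0000); lever o_n−o_2 = (7.5980,1.3102,1.5981)
cross product → J_v[:, 2] = (0.4136,1.5436,-3.2321)
J_ω[:, 2] = z_2
entry J[0][2] = 0.4136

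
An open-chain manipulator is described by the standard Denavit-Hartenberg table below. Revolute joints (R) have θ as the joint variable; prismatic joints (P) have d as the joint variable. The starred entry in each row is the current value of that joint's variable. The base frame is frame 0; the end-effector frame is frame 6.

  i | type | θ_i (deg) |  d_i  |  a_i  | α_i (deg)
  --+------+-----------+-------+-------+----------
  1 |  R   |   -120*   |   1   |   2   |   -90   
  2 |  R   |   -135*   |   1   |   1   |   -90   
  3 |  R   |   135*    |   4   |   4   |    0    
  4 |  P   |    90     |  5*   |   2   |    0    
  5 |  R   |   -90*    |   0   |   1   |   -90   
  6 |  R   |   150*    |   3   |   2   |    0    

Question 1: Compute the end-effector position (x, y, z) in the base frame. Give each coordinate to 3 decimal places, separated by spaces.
-3.615 -10.711 3.230

after link 1: o_1 = (-1.0000, -1.7321, 1.0000)
after link 2: o_2 = (0.2196, -1.6197, 1.7071)
after link 3: o_3 = (-4.6441, -4.3870, 2.5355)
after link 4: o_4 = (-5.6871, -9.0220, 5.0711)
after link 5: o_5 = (-6.5495, -9.1015, 4.5711)
after link 6: o_6 = (-3.6152, -10.7112, 3.2300)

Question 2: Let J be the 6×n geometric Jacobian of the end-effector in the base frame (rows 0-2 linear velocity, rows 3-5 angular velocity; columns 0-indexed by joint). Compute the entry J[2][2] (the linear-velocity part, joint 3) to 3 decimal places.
0.866

axis z_2 = (-0.3536,-0.6124,0.7071); lever o_n−o_2 = (-3.8348,-9.0915,1.5229)
cross product → J_v[:, 2] = (5.4961,-2.1732,0.8660)
J_ω[:, 2] = z_2
entry J[2][2] = 0.8660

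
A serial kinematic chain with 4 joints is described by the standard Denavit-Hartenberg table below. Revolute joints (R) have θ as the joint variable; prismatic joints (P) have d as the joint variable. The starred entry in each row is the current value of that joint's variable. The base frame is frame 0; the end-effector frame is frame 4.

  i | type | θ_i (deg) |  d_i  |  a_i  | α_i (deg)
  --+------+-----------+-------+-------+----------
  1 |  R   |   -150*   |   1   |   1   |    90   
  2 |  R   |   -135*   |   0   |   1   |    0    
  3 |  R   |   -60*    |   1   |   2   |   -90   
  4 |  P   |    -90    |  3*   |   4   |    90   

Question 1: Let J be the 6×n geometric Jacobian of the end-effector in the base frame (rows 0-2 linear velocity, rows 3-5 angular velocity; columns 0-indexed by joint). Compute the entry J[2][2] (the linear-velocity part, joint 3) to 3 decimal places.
-2.708

axis z_2 = (-0.5000,0.8660,0.0000); lever o_n−o_2 = (-0.1545,5.6843,-2.3801)
cross product → J_v[:, 2] = (-2.0613,-1.1901,-2.7083)
J_ω[:, 2] = z_2
entry J[2][2] = -2.7083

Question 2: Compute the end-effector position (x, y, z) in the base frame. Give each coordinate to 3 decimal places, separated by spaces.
after link 1: o_1 = (-0.8660, -0.5000, 1.0000)
after link 2: o_2 = (-0.2537, -0.1464, 0.2929)
after link 3: o_3 = (0.9194, 1.6855, 0.8105)
after link 4: o_4 = (-0.4082, 5.5378, -2.0872)

-0.408 5.538 -2.087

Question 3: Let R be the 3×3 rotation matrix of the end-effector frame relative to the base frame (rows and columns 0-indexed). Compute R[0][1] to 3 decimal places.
End-effector y-axis (col 1 of R) = (0.2241,0.1294,-0.9659)
R[0][1] = 0.2241

0.224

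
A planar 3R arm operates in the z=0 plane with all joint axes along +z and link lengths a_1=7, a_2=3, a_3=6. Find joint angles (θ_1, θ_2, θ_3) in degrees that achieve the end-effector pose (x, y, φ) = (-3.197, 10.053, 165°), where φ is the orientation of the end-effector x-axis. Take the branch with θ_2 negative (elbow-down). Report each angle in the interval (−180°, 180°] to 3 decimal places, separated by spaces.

wrist centre = target − a_3·(cos φ, sin φ) = (2.5986, 8.5001)
cos θ_2 = (79.0039−7²−3²)/(2·7·3) = 0.5001; θ_2 = -59.9938° (elbow-down)
β = atan2(8.5001,2.5986) = 73.0011°; ψ = atan2(-2.5979,8.5003) = -16.9946°
θ_1 = β − ψ = 89.9957°
θ_3 = φ − θ_1 − θ_2 = 134.9981° (wrapped to (-180°,180°])

89.996 -59.994 134.998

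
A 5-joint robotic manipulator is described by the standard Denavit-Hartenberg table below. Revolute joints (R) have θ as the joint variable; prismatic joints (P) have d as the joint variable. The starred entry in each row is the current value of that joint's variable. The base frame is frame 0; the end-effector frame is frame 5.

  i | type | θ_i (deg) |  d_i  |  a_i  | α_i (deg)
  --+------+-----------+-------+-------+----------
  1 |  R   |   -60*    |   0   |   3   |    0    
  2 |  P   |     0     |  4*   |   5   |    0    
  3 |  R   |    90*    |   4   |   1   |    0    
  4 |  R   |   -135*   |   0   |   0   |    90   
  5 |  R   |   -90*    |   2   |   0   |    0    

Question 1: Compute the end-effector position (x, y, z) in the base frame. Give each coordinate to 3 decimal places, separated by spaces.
after link 1: o_1 = (1.5000, -2.5981, 0.0000)
after link 2: o_2 = (4.0000, -6.9282, 4.0000)
after link 3: o_3 = (4.8660, -6.4282, 8.0000)
after link 4: o_4 = (4.8660, -6.4282, 8.0000)
after link 5: o_5 = (2.9342, -5.9106, 8.0000)

2.934 -5.911 8.000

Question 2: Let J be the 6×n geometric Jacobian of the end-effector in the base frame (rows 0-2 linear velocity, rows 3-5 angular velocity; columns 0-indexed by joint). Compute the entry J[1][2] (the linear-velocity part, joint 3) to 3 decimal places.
axis z_2 = (0.0000,0.0000,1.0000); lever o_n−o_2 = (-1.0658,1.0176,4.0000)
cross product → J_v[:, 2] = (-1.0176,-1.0658,0.0000)
J_ω[:, 2] = z_2
entry J[1][2] = -1.0658

-1.066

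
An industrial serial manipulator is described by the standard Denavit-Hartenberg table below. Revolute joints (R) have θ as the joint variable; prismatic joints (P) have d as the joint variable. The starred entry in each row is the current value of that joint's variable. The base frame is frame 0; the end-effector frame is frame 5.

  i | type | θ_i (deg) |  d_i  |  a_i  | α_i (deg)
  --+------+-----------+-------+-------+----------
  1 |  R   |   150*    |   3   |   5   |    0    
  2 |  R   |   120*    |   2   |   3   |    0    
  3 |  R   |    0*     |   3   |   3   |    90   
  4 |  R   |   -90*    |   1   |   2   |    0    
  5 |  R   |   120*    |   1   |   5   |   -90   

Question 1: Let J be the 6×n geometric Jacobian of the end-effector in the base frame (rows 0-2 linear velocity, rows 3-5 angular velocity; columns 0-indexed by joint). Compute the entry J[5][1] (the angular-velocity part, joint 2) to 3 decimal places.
1.000

axis z_1 = (0.0000,0.0000,1.0000); lever o_n−o_1 = (-2.0000,-10.3301,5.5000)
cross product → J_v[:, 1] = (10.3301,-2.0000,0.0000)
J_ω[:, 1] = z_1
entry J[5][1] = 1.0000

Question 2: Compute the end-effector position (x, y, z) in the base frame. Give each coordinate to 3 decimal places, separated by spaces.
after link 1: o_1 = (-4.3301, 2.5000, 3.0000)
after link 2: o_2 = (-4.3301, -0.5000, 5.0000)
after link 3: o_3 = (-4.3301, -3.5000, 8.0000)
after link 4: o_4 = (-5.3301, -3.5000, 6.0000)
after link 5: o_5 = (-6.3301, -7.8301, 8.5000)

-6.330 -7.830 8.500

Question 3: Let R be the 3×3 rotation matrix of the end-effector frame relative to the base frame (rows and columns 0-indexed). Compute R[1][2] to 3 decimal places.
0.500

End-effector z-axis (col 2 of R) = (0.0000,0.5000,0.8660)
R[1][2] = 0.5000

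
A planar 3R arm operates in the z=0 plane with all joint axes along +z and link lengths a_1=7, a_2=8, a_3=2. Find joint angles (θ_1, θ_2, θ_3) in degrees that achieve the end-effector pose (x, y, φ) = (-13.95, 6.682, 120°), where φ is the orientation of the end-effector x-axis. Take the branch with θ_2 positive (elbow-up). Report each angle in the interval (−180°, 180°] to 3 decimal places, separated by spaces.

wrist centre = target − a_3·(cos φ, sin φ) = (-12.9500, 4.9499)
cos θ_2 = (192.2045−7²−8²)/(2·7·8) = 0.7072; θ_2 = 44.9938° (elbow-up)
β = atan2(4.9499,-12.9500) = 159.0814°; ψ = atan2(5.6562,12.6575) = 24.0784°
θ_1 = β − ψ = 135.0029°
θ_3 = φ − θ_1 − θ_2 = -59.9967° (wrapped to (-180°,180°])

135.003 44.994 -59.997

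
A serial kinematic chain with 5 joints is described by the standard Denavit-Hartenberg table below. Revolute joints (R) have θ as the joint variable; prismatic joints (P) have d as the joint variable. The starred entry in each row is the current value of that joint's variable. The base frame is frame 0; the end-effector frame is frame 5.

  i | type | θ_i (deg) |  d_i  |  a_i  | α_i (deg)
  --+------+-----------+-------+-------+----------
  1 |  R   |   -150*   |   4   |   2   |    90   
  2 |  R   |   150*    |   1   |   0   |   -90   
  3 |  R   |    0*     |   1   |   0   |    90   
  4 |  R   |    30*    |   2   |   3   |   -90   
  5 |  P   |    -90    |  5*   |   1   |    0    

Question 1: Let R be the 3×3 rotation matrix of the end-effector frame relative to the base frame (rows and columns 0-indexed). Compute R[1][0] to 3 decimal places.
End-effector x-axis (col 0 of R) = (-0.5000,0.8660,0.0000)
R[1][0] = 0.8660

0.866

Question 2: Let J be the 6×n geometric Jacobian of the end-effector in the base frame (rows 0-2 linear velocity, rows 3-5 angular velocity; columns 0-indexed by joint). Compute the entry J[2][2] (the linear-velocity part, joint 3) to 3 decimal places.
1.500

axis z_2 = (0.4330,0.2500,-0.8660); lever o_n−o_2 = (1.5311,4.3481,-5.8660)
cross product → J_v[:, 2] = (2.2990,1.2141,1.5000)
J_ω[:, 2] = z_2
entry J[2][2] = 1.5000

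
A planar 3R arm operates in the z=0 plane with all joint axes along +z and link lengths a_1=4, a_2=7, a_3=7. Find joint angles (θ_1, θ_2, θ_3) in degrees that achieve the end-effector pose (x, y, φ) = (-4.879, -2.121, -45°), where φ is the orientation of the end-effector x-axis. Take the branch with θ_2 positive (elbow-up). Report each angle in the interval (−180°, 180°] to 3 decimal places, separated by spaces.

135.006 44.988 135.005

wrist centre = target − a_3·(cos φ, sin φ) = (-9.8287, 2.8287)
cos θ_2 = (104.6061−4²−7²)/(2·4·7) = 0.7073; θ_2 = 44.9883° (elbow-up)
β = atan2(2.8287,-9.8287) = 163.9440°; ψ = atan2(4.9487,8.9508) = 28.9375°
θ_1 = β − ψ = 135.0065°
θ_3 = φ − θ_1 − θ_2 = 135.0052° (wrapped to (-180°,180°])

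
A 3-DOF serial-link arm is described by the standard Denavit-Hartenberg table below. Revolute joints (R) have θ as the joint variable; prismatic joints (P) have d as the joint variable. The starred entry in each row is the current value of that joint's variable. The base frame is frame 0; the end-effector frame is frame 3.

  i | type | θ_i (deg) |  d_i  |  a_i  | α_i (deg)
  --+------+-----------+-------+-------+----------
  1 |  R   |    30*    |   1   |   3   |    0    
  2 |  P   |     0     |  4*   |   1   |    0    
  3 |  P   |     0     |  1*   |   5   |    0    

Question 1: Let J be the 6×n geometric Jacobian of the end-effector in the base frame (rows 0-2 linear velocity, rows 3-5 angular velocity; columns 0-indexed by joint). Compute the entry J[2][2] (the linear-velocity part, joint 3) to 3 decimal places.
prismatic axis z_2 = (0.0000,0.0000,1.0000)
J_v[:, 2] = z_2; J_ω[:, 2] = (0,0,0)
entry J[2][2] = 1.0000

1.000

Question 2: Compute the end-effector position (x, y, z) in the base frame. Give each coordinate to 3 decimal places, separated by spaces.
7.794 4.500 6.000

after link 1: o_1 = (2.5981, 1.5000, 1.0000)
after link 2: o_2 = (3.4641, 2.0000, 5.0000)
after link 3: o_3 = (7.7942, 4.5000, 6.0000)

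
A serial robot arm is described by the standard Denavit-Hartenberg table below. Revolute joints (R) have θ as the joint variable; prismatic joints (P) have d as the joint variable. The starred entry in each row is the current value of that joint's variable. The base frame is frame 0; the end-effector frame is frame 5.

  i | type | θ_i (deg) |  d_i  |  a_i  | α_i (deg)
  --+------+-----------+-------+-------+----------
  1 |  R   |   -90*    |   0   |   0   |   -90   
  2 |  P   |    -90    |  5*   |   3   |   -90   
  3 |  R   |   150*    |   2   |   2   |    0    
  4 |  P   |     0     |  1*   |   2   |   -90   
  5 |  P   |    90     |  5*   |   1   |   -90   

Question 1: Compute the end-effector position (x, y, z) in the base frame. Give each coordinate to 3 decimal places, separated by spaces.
after link 1: o_1 = (0.0000, 0.0000, 0.0000)
after link 2: o_2 = (5.0000, 0.0000, 3.0000)
after link 3: o_3 = (4.0000, -2.0000, 1.2679)
after link 4: o_4 = (3.0000, -3.0000, -0.4641)
after link 5: o_5 = (7.3301, -2.0000, -2.9641)

7.330 -2.000 -2.964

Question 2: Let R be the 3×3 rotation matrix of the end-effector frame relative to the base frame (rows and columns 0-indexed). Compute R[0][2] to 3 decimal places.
0.500

End-effector z-axis (col 2 of R) = (0.5000,0.0000,0.8660)
R[0][2] = 0.5000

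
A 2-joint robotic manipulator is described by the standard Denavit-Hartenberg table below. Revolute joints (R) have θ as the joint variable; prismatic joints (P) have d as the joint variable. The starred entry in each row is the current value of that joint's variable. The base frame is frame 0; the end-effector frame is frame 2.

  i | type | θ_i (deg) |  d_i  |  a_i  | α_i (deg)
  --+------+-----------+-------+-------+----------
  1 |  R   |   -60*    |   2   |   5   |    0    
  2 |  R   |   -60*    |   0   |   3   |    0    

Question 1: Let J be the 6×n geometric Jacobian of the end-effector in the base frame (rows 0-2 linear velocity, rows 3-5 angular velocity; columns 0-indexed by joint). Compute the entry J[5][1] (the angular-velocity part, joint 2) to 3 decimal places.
1.000

axis z_1 = (0.0000,0.0000,1.0000); lever o_n−o_1 = (-1.5000,-2.5981,0.0000)
cross product → J_v[:, 1] = (2.5981,-1.5000,0.0000)
J_ω[:, 1] = z_1
entry J[5][1] = 1.0000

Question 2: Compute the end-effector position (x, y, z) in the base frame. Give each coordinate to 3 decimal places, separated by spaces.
after link 1: o_1 = (2.5000, -4.3301, 2.0000)
after link 2: o_2 = (1.0000, -6.9282, 2.0000)

1.000 -6.928 2.000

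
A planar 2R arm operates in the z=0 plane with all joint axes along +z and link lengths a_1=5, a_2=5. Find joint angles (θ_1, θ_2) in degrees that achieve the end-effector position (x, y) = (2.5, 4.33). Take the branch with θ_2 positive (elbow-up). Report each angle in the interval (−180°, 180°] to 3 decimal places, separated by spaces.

cos θ_2 = (24.9989−5²−5²)/(2·5·5) = -0.5000; θ_2 = 120.0015° (elbow-up)
β = atan2(4.3300,2.5000) = 59.9993°; ψ = atan2(4.3301,2.4999) = 60.0007°
θ_1 = β − ψ = -0.0015°

-0.001 120.001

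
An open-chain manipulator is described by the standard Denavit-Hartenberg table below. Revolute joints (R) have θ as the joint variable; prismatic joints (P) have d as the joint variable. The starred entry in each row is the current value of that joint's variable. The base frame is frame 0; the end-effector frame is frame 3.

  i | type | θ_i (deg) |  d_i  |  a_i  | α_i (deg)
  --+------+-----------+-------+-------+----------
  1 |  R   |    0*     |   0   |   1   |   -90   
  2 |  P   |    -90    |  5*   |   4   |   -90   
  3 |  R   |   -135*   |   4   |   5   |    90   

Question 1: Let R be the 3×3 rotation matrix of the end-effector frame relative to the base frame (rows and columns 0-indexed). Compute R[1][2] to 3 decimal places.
-0.707

End-effector z-axis (col 2 of R) = (0.0000,-0.7071,-0.7071)
R[1][2] = -0.7071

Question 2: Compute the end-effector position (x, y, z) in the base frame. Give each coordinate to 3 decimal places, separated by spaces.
5.000 8.536 0.464

after link 1: o_1 = (1.0000, 0.0000, 0.0000)
after link 2: o_2 = (1.0000, 5.0000, 4.0000)
after link 3: o_3 = (5.0000, 8.5355, 0.4645)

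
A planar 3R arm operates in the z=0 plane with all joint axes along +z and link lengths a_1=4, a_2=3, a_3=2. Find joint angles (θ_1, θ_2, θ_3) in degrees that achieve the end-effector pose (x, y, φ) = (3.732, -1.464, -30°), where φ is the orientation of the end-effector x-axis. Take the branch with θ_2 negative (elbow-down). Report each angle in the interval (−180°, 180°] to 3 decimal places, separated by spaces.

wrist centre = target − a_3·(cos φ, sin φ) = (1.9999, -0.4640)
cos θ_2 = (4.2151−4²−3²)/(2·4·3) = -0.8660; θ_2 = -150.0014° (elbow-down)
β = atan2(-0.4640,1.9999) = -13.0619°; ψ = atan2(-1.4999,1.4019) = -46.9352°
θ_1 = β − ψ = 33.8733°
θ_3 = φ − θ_1 − θ_2 = 86.1281° (wrapped to (-180°,180°])

33.873 -150.001 86.128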